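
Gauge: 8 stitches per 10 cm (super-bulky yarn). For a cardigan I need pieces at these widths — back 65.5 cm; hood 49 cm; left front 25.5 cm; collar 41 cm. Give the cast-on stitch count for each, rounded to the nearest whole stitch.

Rate = 8/10 = 0.8 sts per cm.
back: 65.5 × 0.8 = 52.40 → 52.
hood: 49 × 0.8 = 39.20 → 39.
left front: 25.5 × 0.8 = 20.40 → 20.
collar: 41 × 0.8 = 32.80 → 33.

back 52; hood 39; left front 20; collar 33.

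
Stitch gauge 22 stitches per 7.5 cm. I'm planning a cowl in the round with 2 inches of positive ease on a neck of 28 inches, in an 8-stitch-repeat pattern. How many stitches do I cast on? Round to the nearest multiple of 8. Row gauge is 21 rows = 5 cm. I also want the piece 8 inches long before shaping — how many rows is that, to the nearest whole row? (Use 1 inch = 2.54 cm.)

Finished = 28 + 2 = 30 inches.
30 inches × 2.54 = 76.20 cm.
22/7.5 = 2.933 sts per cm; 76.20 × 2.933 = 223.52 sts.
Nearest multiple of 8 → 224.
8 inches = 20.32 cm; × 4.2 = 85.34 → 85 rows.

Cast on 224 stitches; work 85 rows.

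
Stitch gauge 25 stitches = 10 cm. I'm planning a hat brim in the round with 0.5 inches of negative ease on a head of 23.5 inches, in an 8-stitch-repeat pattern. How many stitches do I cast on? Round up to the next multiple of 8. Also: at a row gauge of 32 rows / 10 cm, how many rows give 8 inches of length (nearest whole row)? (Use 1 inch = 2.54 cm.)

Finished = 23.5 − 0.5 = 23 inches.
23 inches × 2.54 = 58.42 cm.
25/10 = 2.5 sts per cm; 58.42 × 2.5 = 146.05 sts.
Next multiple of 8 → 152.
8 inches = 20.32 cm; × 3.2 = 65.02 → 65 rows.

Cast on 152 stitches; work 65 rows.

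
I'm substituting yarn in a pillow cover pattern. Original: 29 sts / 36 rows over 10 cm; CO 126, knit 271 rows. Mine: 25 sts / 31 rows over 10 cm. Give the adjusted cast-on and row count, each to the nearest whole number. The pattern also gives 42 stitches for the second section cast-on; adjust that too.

Cast on 109 stitches; work 233 rows; second section cast-on 36 stitches.

Stitches: 126 × 25/29 = 108.62 → 109.
Rows: 271 × 31/36 = 233.36 → 233.
second section cast-on: 42 × 25/29 = 36.21 → 36.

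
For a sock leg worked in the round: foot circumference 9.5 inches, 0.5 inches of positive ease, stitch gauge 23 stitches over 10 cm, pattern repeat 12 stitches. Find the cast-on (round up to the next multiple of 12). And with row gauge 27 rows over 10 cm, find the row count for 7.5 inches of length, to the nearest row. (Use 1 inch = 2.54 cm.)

Finished = 9.5 + 0.5 = 10 inches.
10 inches × 2.54 = 25.40 cm.
23/10 = 2.3 sts per cm; 25.40 × 2.3 = 58.42 sts.
Next multiple of 12 → 60.
7.5 inches = 19.05 cm; × 2.7 = 51.44 → 51 rows.

Cast on 60 stitches; work 51 rows.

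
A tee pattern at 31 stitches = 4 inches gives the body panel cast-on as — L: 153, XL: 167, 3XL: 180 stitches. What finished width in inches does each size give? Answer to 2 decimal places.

31/4 = 7.75 sts per in.
L: 153 / 7.75 = 19.742 → 19.74 in.
XL: 167 / 7.75 = 21.548 → 21.55 in.
3XL: 180 / 7.75 = 23.226 → 23.23 in.

L 19.74 inches; XL 21.55 inches; 3XL 23.23 inches.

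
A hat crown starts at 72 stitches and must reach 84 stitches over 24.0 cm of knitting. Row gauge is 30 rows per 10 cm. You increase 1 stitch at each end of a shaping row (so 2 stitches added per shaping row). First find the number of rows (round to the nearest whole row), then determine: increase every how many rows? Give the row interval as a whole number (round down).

Rows = 24.0 × 3 = 72.0 → 72 rows.
Stitches to add: 12 → 6 shaping rows (at 2 st each).
72 / 6 = 12.00 → every 12 rows.

Increase every 12th row.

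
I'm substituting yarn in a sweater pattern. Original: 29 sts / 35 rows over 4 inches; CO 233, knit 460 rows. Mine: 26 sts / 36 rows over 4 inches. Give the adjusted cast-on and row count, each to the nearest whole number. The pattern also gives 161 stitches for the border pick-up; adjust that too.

Cast on 209 stitches; work 473 rows; border pick-up 144 stitches.

Stitches: 233 × 26/29 = 208.90 → 209.
Rows: 460 × 36/35 = 473.14 → 473.
border pick-up: 161 × 26/29 = 144.34 → 144.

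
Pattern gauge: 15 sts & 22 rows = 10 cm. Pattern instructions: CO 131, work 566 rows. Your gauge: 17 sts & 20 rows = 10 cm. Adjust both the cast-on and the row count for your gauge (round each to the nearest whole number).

Cast on 148 stitches; work 515 rows.

Stitches: 131 × 17/15 = 148.47 → 148.
Rows: 566 × 20/22 = 514.55 → 515.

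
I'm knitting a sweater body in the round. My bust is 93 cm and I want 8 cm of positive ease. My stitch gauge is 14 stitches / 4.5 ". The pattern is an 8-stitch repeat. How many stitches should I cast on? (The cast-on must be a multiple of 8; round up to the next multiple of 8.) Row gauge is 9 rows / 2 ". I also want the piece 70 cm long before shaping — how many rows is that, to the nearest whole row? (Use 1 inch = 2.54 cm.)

Cast on 128 stitches; work 124 rows.

Finished = 93 + 8 = 101 cm.
101 cm × 1/2.54 = 39.76 inches.
14/4.5 = 3.111 sts per in; 39.76 × 3.111 = 123.71 sts.
Next multiple of 8 → 128.
70 cm = 27.56 inches; × 4.5 = 124.02 → 124 rows.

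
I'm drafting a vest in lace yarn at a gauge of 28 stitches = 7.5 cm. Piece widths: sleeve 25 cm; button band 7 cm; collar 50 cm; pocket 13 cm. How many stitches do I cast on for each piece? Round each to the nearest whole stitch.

sleeve 93; button band 26; collar 187; pocket 49.

Rate = 28/7.5 = 3.733 sts per cm.
sleeve: 25 × 3.733 = 93.33 → 93.
button band: 7 × 3.733 = 26.13 → 26.
collar: 50 × 3.733 = 186.67 → 187.
pocket: 13 × 3.733 = 48.53 → 49.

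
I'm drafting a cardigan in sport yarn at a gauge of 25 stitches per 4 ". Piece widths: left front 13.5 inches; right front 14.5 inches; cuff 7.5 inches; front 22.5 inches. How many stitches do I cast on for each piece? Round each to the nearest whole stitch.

Rate = 25/4 = 6.25 sts per in.
left front: 13.5 × 6.25 = 84.38 → 84.
right front: 14.5 × 6.25 = 90.62 → 91.
cuff: 7.5 × 6.25 = 46.88 → 47.
front: 22.5 × 6.25 = 140.62 → 141.

left front 84; right front 91; cuff 47; front 141.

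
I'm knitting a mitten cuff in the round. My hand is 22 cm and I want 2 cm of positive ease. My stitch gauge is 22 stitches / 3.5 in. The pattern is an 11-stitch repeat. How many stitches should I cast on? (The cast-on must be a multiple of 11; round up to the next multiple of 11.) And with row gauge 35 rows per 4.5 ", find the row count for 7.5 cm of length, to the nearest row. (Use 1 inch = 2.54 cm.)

Finished = 22 + 2 = 24 cm.
24 cm × 1/2.54 = 9.45 inches.
22/3.5 = 6.286 sts per in; 9.45 × 6.286 = 59.39 sts.
Next multiple of 11 → 66.
7.5 cm = 2.95 inches; × 7.778 = 22.97 → 23 rows.

Cast on 66 stitches; work 23 rows.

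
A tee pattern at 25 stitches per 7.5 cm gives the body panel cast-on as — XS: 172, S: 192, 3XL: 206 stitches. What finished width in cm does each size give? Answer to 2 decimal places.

XS 51.60 cm; S 57.60 cm; 3XL 61.80 cm.

25/7.5 = 3.333 sts per cm.
XS: 172 / 3.333 = 51.600 → 51.60 cm.
S: 192 / 3.333 = 57.600 → 57.60 cm.
3XL: 206 / 3.333 = 61.800 → 61.80 cm.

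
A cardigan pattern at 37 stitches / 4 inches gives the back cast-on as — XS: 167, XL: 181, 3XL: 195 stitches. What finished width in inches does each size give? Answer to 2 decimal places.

XS 18.05 inches; XL 19.57 inches; 3XL 21.08 inches.

37/4 = 9.25 sts per in.
XS: 167 / 9.25 = 18.054 → 18.05 in.
XL: 181 / 9.25 = 19.568 → 19.57 in.
3XL: 195 / 9.25 = 21.081 → 21.08 in.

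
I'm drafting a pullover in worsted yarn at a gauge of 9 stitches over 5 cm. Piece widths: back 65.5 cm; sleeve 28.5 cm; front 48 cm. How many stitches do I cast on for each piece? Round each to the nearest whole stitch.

back 118; sleeve 51; front 86.

Rate = 9/5 = 1.8 sts per cm.
back: 65.5 × 1.8 = 117.90 → 118.
sleeve: 28.5 × 1.8 = 51.30 → 51.
front: 48 × 1.8 = 86.40 → 86.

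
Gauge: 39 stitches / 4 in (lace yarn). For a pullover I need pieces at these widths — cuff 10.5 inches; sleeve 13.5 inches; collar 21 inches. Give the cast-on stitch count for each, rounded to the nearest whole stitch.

Rate = 39/4 = 9.75 sts per in.
cuff: 10.5 × 9.75 = 102.38 → 102.
sleeve: 13.5 × 9.75 = 131.62 → 132.
collar: 21 × 9.75 = 204.75 → 205.

cuff 102; sleeve 132; collar 205.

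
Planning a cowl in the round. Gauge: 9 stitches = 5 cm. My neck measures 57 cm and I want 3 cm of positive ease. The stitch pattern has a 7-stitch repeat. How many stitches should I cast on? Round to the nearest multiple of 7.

Cast on 105 stitches.

Finished = 57 + 3 = 60 cm.
9 / 5 = 1.8 sts/cm.
60 × 1.8 = 108.00 sts.
Nearest multiple of 7: 105.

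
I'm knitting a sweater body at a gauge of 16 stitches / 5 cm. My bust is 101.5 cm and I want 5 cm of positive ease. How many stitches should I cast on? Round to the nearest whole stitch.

Finished = 101.5 + 5 = 106.5 cm.
16 / 5 = 3.2 sts per cm.
106.50 × 3.2 = 340.80 sts.
→ 341 sts.

Cast on 341 stitches.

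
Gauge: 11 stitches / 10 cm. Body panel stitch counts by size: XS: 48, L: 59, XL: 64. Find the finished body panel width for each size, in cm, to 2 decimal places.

XS 43.64 cm; L 53.64 cm; XL 58.18 cm.

11/10 = 1.1 sts per cm.
XS: 48 / 1.1 = 43.636 → 43.64 cm.
L: 59 / 1.1 = 53.636 → 53.64 cm.
XL: 64 / 1.1 = 58.182 → 58.18 cm.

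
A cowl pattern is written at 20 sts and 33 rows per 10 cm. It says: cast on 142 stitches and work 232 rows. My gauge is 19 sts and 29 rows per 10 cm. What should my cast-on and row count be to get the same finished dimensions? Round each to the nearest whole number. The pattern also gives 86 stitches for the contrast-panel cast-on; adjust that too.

Cast on 135 stitches; work 204 rows; contrast-panel cast-on 82 stitches.

Stitches: 142 × 19/20 = 134.90 → 135.
Rows: 232 × 29/33 = 203.88 → 204.
contrast-panel cast-on: 86 × 19/20 = 81.70 → 82.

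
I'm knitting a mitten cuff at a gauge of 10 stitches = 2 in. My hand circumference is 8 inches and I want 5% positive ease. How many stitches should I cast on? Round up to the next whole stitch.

42 stitches.

Finished = 8 × 1.05 = 8.40 in.
10 / 2 = 5 sts per inch.
8.40 × 5 = 42.00 sts.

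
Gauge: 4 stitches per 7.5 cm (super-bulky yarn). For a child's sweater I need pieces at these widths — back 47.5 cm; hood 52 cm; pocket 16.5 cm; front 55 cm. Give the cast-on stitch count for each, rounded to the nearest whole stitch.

back 25; hood 28; pocket 9; front 29.

Rate = 4/7.5 = 0.533 sts per cm.
back: 47.5 × 0.533 = 25.33 → 25.
hood: 52 × 0.533 = 27.73 → 28.
pocket: 16.5 × 0.533 = 8.80 → 9.
front: 55 × 0.533 = 29.33 → 29.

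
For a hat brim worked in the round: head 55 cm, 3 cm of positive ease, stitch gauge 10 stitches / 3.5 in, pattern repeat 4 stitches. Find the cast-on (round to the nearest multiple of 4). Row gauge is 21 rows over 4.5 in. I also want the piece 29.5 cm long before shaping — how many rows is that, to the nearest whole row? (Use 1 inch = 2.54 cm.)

Finished = 55 + 3 = 58 cm.
58 cm × 1/2.54 = 22.83 inches.
10/3.5 = 2.857 sts per in; 22.83 × 2.857 = 65.24 sts.
Nearest multiple of 4 → 64.
29.5 cm = 11.61 inches; × 4.667 = 54.20 → 54 rows.

Cast on 64 stitches; work 54 rows.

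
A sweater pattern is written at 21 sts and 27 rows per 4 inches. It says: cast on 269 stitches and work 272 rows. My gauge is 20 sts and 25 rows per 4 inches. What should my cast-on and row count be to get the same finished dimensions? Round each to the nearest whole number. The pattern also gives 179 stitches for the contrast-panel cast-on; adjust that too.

Stitches: 269 × 20/21 = 256.19 → 256.
Rows: 272 × 25/27 = 251.85 → 252.
contrast-panel cast-on: 179 × 20/21 = 170.48 → 170.

Cast on 256 stitches; work 252 rows; contrast-panel cast-on 170 stitches.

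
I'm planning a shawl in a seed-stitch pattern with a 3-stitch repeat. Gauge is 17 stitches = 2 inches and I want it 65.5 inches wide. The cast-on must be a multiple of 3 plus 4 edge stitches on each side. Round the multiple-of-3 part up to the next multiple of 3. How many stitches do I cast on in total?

CO 557 sts.

17 / 2 = 8.5 sts per inch.
65.5 × 8.5 = 556.75 sts.
Less 8 edge sts → 548.75 for the repeat.
Next multiple of 3: 549.
Add back 8 edge sts → 557.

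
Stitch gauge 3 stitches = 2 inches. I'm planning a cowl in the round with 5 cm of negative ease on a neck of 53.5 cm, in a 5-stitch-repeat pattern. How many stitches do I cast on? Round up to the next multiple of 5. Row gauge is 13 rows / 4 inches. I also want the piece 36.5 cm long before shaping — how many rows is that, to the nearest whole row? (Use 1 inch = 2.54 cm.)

Finished = 53.5 − 5 = 48.5 cm.
48.5 cm × 1/2.54 = 19.09 inches.
3/2 = 1.5 sts per in; 19.09 × 1.5 = 28.64 sts.
Next multiple of 5 → 30.
36.5 cm = 14.37 inches; × 3.25 = 46.70 → 47 rows.

Cast on 30 stitches; work 47 rows.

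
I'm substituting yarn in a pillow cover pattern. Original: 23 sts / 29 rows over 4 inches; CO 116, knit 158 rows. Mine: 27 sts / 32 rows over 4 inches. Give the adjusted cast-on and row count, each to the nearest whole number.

Cast on 136 stitches; work 174 rows.

Stitches: 116 × 27/23 = 136.17 → 136.
Rows: 158 × 32/29 = 174.34 → 174.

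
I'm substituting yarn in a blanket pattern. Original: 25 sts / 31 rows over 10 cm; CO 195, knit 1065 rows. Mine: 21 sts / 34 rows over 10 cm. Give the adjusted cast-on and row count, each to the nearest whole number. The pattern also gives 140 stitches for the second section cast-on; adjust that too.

Stitches: 195 × 21/25 = 163.80 → 164.
Rows: 1065 × 34/31 = 1168.06 → 1168.
second section cast-on: 140 × 21/25 = 117.60 → 118.

Cast on 164 stitches; work 1168 rows; second section cast-on 118 stitches.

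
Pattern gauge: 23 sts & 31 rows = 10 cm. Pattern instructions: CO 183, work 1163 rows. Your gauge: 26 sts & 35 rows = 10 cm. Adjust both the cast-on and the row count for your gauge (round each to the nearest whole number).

Stitches: 183 × 26/23 = 206.87 → 207.
Rows: 1163 × 35/31 = 1313.06 → 1313.

Cast on 207 stitches; work 1313 rows.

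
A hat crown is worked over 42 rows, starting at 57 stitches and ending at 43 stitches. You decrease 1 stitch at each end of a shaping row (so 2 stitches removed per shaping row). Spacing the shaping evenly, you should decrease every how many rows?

Decrease every 6th row.

Stitches to remove: |43 − 57| = 14.
Shaping rows needed: 14 / 2 = 7.
42 rows / 7 = every 6 rows.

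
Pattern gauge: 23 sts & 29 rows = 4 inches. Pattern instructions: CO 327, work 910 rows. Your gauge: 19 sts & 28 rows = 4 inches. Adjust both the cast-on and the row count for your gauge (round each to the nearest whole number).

Cast on 270 stitches; work 879 rows.

Stitches: 327 × 19/23 = 270.13 → 270.
Rows: 910 × 28/29 = 878.62 → 879.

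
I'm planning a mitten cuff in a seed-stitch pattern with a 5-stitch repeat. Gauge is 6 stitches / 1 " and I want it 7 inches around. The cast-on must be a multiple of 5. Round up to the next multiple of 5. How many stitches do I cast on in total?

CO 45 sts.

6 / 1 = 6 sts per inch.
7 × 6 = 42.00 sts.
Next multiple of 5: 45.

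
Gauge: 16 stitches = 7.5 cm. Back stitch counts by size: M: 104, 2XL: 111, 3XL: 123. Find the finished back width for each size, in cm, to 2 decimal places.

M 48.75 cm; 2XL 52.03 cm; 3XL 57.66 cm.

16/7.5 = 2.133 sts per cm.
M: 104 / 2.133 = 48.750 → 48.75 cm.
2XL: 111 / 2.133 = 52.031 → 52.03 cm.
3XL: 123 / 2.133 = 57.656 → 57.66 cm.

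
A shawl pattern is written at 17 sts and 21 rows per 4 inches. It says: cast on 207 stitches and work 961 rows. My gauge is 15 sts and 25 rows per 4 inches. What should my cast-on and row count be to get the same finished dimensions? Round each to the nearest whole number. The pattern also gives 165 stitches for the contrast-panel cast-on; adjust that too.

Cast on 183 stitches; work 1144 rows; contrast-panel cast-on 146 stitches.

Stitches: 207 × 15/17 = 182.65 → 183.
Rows: 961 × 25/21 = 1144.05 → 1144.
contrast-panel cast-on: 165 × 15/17 = 145.59 → 146.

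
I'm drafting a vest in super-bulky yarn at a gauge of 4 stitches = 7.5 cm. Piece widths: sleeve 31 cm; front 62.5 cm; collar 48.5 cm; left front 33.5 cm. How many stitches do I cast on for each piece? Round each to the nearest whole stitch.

sleeve 17; front 33; collar 26; left front 18.

Rate = 4/7.5 = 0.533 sts per cm.
sleeve: 31 × 0.533 = 16.53 → 17.
front: 62.5 × 0.533 = 33.33 → 33.
collar: 48.5 × 0.533 = 25.87 → 26.
left front: 33.5 × 0.533 = 17.87 → 18.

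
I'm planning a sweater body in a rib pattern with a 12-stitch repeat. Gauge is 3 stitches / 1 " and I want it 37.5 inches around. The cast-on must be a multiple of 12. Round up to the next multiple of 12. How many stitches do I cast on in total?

120 stitches.

3 / 1 = 3 sts per inch.
37.5 × 3 = 112.50 sts.
Next multiple of 12: 120.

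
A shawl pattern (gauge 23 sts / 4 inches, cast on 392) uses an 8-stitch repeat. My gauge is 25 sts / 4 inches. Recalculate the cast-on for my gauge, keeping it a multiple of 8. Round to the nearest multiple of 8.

424 stitches.

392 × 25 / 23 = 426.09.
Nearest multiple of 8: 424.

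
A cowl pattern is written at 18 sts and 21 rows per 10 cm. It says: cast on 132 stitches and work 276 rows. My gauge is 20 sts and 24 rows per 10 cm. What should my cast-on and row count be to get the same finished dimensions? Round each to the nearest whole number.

Stitches: 132 × 20/18 = 146.67 → 147.
Rows: 276 × 24/21 = 315.43 → 315.

Cast on 147 stitches; work 315 rows.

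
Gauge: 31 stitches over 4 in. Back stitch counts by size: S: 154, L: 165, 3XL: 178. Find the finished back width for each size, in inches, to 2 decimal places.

S 19.87 inches; L 21.29 inches; 3XL 22.97 inches.

31/4 = 7.75 sts per in.
S: 154 / 7.75 = 19.871 → 19.87 in.
L: 165 / 7.75 = 21.290 → 21.29 in.
3XL: 178 / 7.75 = 22.968 → 22.97 in.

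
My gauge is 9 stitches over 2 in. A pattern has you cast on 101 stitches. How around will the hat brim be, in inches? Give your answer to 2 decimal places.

9 stitches / 2 inch = 4.5 stitches per inch.
101 / 4.5 = 22.444 inches.

22.44 inches.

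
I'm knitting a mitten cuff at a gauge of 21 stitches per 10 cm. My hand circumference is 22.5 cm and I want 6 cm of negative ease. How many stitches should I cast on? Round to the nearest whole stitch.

Finished = 22.5 − 6 = 16.5 cm.
21 / 10 = 2.1 sts per cm.
16.50 × 2.1 = 34.65 sts.
→ 35 sts.

CO 35 sts.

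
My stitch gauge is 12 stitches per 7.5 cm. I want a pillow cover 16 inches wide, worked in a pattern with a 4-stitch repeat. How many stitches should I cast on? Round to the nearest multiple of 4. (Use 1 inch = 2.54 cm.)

CO 64 sts.

16 in = 16 × 2.54 = 40.64 cm.
12 / 7.5 = 1.6 sts/cm.
40.64 × 1.6 = 65.02 sts.
→ 64.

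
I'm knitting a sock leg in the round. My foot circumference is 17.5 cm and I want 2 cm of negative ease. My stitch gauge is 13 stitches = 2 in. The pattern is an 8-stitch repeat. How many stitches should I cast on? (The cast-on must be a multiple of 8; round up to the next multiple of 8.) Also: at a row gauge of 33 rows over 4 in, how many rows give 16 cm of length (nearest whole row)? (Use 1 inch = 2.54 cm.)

Cast on 40 stitches; work 52 rows.

Finished = 17.5 − 2 = 15.5 cm.
15.5 cm × 1/2.54 = 6.10 inches.
13/2 = 6.5 sts per in; 6.10 × 6.5 = 39.67 sts.
Next multiple of 8 → 40.
16 cm = 6.30 inches; × 8.25 = 51.97 → 52 rows.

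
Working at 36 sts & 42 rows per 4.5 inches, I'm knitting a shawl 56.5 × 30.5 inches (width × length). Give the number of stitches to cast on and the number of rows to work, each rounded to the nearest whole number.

Stitch gauge = 36/4.5 = 8 sts/in; 56.5 × 8 = 452.00 → 452 sts.
Row gauge = 42/4.5 = 9.333 rows/in; 30.5 × 9.333 = 284.67 → 285 rows.

Cast on 452 stitches and work 285 rows.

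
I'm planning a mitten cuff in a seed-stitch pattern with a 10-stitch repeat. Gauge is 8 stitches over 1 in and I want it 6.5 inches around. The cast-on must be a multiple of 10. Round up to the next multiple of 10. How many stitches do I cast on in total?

CO 60 sts.

8 / 1 = 8 sts per inch.
6.5 × 8 = 52.00 sts.
Next multiple of 10: 60.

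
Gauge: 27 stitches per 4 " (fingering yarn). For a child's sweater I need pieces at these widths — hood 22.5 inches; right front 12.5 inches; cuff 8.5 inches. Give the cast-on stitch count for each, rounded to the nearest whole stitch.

hood 152; right front 84; cuff 57.

Rate = 27/4 = 6.75 sts per in.
hood: 22.5 × 6.75 = 151.88 → 152.
right front: 12.5 × 6.75 = 84.38 → 84.
cuff: 8.5 × 6.75 = 57.38 → 57.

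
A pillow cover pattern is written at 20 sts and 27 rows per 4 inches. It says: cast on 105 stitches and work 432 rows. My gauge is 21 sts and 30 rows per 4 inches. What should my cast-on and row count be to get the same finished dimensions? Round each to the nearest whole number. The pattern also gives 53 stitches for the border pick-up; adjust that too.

Cast on 110 stitches; work 480 rows; border pick-up 56 stitches.

Stitches: 105 × 21/20 = 110.25 → 110.
Rows: 432 × 30/27 = 480.00 → 480.
border pick-up: 53 × 21/20 = 55.65 → 56.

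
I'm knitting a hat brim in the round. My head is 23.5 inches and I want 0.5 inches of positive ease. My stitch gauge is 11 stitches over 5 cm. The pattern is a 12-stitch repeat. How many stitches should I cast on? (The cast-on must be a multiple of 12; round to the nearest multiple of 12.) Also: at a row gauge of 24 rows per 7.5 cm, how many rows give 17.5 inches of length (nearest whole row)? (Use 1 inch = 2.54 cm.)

Cast on 132 stitches; work 142 rows.

Finished = 23.5 + 0.5 = 24 inches.
24 inches × 2.54 = 60.96 cm.
11/5 = 2.2 sts per cm; 60.96 × 2.2 = 134.11 sts.
Nearest multiple of 12 → 132.
17.5 inches = 44.45 cm; × 3.2 = 142.24 → 142 rows.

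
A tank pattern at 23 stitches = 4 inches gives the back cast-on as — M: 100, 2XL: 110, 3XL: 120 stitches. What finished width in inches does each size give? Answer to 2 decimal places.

23/4 = 5.75 sts per in.
M: 100 / 5.75 = 17.391 → 17.39 in.
2XL: 110 / 5.75 = 19.130 → 19.13 in.
3XL: 120 / 5.75 = 20.870 → 20.87 in.

M 17.39 inches; 2XL 19.13 inches; 3XL 20.87 inches.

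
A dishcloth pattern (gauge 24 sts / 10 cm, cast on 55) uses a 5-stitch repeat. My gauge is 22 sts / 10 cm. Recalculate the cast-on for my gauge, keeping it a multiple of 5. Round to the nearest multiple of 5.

55 × 22 / 24 = 50.42.
Nearest multiple of 5: 50.

50 stitches.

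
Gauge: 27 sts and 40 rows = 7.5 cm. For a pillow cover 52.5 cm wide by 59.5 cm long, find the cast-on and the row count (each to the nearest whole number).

Cast on 189 stitches and work 317 rows.

Stitch gauge = 27/7.5 = 3.6 sts/cm; 52.5 × 3.6 = 189.00 → 189 sts.
Row gauge = 40/7.5 = 5.333 rows/cm; 59.5 × 5.333 = 317.33 → 317 rows.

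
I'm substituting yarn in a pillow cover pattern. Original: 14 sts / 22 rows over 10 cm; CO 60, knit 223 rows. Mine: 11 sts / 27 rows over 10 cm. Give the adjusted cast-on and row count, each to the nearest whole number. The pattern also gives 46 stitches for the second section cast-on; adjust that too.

Stitches: 60 × 11/14 = 47.14 → 47.
Rows: 223 × 27/22 = 273.68 → 274.
second section cast-on: 46 × 11/14 = 36.14 → 36.

Cast on 47 stitches; work 274 rows; second section cast-on 36 stitches.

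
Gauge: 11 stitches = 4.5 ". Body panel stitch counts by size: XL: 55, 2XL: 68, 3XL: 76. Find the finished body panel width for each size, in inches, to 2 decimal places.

XL 22.50 inches; 2XL 27.82 inches; 3XL 31.09 inches.

11/4.5 = 2.444 sts per in.
XL: 55 / 2.444 = 22.500 → 22.50 in.
2XL: 68 / 2.444 = 27.818 → 27.82 in.
3XL: 76 / 2.444 = 31.091 → 31.09 in.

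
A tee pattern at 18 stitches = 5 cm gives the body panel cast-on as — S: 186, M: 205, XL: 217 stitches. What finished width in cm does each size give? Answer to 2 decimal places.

S 51.67 cm; M 56.94 cm; XL 60.28 cm.

18/5 = 3.6 sts per cm.
S: 186 / 3.6 = 51.667 → 51.67 cm.
M: 205 / 3.6 = 56.944 → 56.94 cm.
XL: 217 / 3.6 = 60.278 → 60.28 cm.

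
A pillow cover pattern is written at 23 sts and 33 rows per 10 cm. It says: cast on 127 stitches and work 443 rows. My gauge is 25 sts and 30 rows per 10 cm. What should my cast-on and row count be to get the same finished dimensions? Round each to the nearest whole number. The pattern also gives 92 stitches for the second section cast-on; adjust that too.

Stitches: 127 × 25/23 = 138.04 → 138.
Rows: 443 × 30/33 = 402.73 → 403.
second section cast-on: 92 × 25/23 = 100.00 → 100.

Cast on 138 stitches; work 403 rows; second section cast-on 100 stitches.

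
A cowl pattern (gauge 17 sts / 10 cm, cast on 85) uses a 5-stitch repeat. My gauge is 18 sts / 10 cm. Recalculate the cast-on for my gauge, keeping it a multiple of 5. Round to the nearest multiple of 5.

Cast on 90 stitches.

85 × 18 / 17 = 90.00.
Nearest multiple of 5: 90.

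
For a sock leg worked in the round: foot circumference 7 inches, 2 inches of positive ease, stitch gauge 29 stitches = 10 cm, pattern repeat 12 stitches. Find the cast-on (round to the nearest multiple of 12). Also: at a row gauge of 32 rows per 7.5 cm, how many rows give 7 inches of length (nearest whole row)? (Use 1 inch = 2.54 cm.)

Finished = 7 + 2 = 9 inches.
9 inches × 2.54 = 22.86 cm.
29/10 = 2.9 sts per cm; 22.86 × 2.9 = 66.29 sts.
Nearest multiple of 12 → 72.
7 inches = 17.78 cm; × 4.267 = 75.86 → 76 rows.

Cast on 72 stitches; work 76 rows.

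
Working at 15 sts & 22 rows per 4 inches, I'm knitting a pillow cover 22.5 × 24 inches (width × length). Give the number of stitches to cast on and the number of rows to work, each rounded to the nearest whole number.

Cast on 84 stitches and work 132 rows.

Stitch gauge = 15/4 = 3.75 sts/in; 22.5 × 3.75 = 84.38 → 84 sts.
Row gauge = 22/4 = 5.5 rows/in; 24 × 5.5 = 132.00 → 132 rows.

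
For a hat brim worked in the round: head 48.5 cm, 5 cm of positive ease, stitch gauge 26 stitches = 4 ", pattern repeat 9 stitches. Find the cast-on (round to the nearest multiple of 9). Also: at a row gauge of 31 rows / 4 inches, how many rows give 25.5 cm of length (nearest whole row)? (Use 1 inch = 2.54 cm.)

Cast on 135 stitches; work 78 rows.

Finished = 48.5 + 5 = 53.5 cm.
53.5 cm × 1/2.54 = 21.06 inches.
26/4 = 6.5 sts per in; 21.06 × 6.5 = 136.91 sts.
Nearest multiple of 9 → 135.
25.5 cm = 10.04 inches; × 7.75 = 77.81 → 78 rows.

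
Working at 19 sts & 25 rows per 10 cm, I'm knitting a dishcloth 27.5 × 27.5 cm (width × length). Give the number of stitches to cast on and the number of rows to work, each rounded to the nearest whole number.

Cast on 52 stitches and work 69 rows.

Stitch gauge = 19/10 = 1.9 sts/cm; 27.5 × 1.9 = 52.25 → 52 sts.
Row gauge = 25/10 = 2.5 rows/cm; 27.5 × 2.5 = 68.75 → 69 rows.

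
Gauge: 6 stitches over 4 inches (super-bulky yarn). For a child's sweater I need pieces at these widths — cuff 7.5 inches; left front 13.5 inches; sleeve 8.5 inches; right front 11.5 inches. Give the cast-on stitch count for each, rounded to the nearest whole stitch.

Rate = 6/4 = 1.5 sts per in.
cuff: 7.5 × 1.5 = 11.25 → 11.
left front: 13.5 × 1.5 = 20.25 → 20.
sleeve: 8.5 × 1.5 = 12.75 → 13.
right front: 11.5 × 1.5 = 17.25 → 17.

cuff 11; left front 20; sleeve 13; right front 17.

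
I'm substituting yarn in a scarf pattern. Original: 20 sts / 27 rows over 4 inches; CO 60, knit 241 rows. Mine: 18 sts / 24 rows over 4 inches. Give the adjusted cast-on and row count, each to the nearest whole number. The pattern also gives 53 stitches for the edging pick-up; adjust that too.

Cast on 54 stitches; work 214 rows; edging pick-up 48 stitches.

Stitches: 60 × 18/20 = 54.00 → 54.
Rows: 241 × 24/27 = 214.22 → 214.
edging pick-up: 53 × 18/20 = 47.70 → 48.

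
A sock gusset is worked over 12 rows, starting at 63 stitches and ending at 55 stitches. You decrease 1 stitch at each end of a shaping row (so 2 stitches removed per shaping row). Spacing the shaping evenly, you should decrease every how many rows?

Decrease every 3rd row.

Stitches to remove: |55 − 63| = 8.
Shaping rows needed: 8 / 2 = 4.
12 rows / 4 = every 3 rows.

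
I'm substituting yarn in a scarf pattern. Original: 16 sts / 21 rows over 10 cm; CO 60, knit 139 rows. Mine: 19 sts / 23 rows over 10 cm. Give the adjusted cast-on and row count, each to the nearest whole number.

Stitches: 60 × 19/16 = 71.25 → 71.
Rows: 139 × 23/21 = 152.24 → 152.

Cast on 71 stitches; work 152 rows.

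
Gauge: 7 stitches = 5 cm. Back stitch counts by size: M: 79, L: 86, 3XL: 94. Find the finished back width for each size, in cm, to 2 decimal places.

7/5 = 1.4 sts per cm.
M: 79 / 1.4 = 56.429 → 56.43 cm.
L: 86 / 1.4 = 61.429 → 61.43 cm.
3XL: 94 / 1.4 = 67.143 → 67.14 cm.

M 56.43 cm; L 61.43 cm; 3XL 67.14 cm.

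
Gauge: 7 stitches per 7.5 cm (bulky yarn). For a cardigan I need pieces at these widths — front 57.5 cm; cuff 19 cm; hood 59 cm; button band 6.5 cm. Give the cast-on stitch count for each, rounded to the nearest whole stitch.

Rate = 7/7.5 = 0.933 sts per cm.
front: 57.5 × 0.933 = 53.67 → 54.
cuff: 19 × 0.933 = 17.73 → 18.
hood: 59 × 0.933 = 55.07 → 55.
button band: 6.5 × 0.933 = 6.07 → 6.

front 54; cuff 18; hood 55; button band 6.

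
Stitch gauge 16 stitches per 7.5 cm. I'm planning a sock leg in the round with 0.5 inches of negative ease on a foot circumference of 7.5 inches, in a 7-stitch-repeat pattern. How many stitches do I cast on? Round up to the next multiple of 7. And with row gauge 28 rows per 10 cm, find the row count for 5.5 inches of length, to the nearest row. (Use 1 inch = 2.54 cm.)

Cast on 42 stitches; work 39 rows.

Finished = 7.5 − 0.5 = 7 inches.
7 inches × 2.54 = 17.78 cm.
16/7.5 = 2.133 sts per cm; 17.78 × 2.133 = 37.93 sts.
Next multiple of 7 → 42.
5.5 inches = 13.97 cm; × 2.8 = 39.12 → 39 rows.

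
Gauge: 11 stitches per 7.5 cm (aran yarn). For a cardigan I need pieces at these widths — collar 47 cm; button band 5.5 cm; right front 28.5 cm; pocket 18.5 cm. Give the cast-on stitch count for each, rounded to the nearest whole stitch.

Rate = 11/7.5 = 1.467 sts per cm.
collar: 47 × 1.467 = 68.93 → 69.
button band: 5.5 × 1.467 = 8.07 → 8.
right front: 28.5 × 1.467 = 41.80 → 42.
pocket: 18.5 × 1.467 = 27.13 → 27.

collar 69; button band 8; right front 42; pocket 27.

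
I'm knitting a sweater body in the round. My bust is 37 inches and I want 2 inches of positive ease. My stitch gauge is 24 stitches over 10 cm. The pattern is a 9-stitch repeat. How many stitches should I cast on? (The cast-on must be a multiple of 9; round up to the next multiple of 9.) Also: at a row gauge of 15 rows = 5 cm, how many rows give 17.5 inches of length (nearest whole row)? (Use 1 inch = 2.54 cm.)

Cast on 243 stitches; work 133 rows.

Finished = 37 + 2 = 39 inches.
39 inches × 2.54 = 99.06 cm.
24/10 = 2.4 sts per cm; 99.06 × 2.4 = 237.74 sts.
Next multiple of 9 → 243.
17.5 inches = 44.45 cm; × 3 = 133.35 → 133 rows.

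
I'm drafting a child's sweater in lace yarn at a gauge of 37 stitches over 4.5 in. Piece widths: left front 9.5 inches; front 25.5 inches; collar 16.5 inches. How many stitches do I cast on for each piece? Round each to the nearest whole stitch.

left front 78; front 210; collar 136.

Rate = 37/4.5 = 8.222 sts per in.
left front: 9.5 × 8.222 = 78.11 → 78.
front: 25.5 × 8.222 = 209.67 → 210.
collar: 16.5 × 8.222 = 135.67 → 136.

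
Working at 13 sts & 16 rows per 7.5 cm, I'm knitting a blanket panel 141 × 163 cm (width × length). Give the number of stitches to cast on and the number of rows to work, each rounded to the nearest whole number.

Stitch gauge = 13/7.5 = 1.733 sts/cm; 141 × 1.733 = 244.40 → 244 sts.
Row gauge = 16/7.5 = 2.133 rows/cm; 163 × 2.133 = 347.73 → 348 rows.

Cast on 244 stitches and work 348 rows.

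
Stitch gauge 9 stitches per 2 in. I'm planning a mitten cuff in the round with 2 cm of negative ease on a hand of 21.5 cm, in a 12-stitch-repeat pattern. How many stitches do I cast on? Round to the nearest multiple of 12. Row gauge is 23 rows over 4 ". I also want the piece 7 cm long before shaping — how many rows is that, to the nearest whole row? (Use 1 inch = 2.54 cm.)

Cast on 36 stitches; work 16 rows.

Finished = 21.5 − 2 = 19.5 cm.
19.5 cm × 1/2.54 = 7.68 inches.
9/2 = 4.5 sts per in; 7.68 × 4.5 = 34.55 sts.
Nearest multiple of 12 → 36.
7 cm = 2.76 inches; × 5.75 = 15.85 → 16 rows.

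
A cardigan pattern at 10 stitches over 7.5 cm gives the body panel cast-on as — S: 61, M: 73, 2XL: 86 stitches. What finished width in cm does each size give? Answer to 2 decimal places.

S 45.75 cm; M 54.75 cm; 2XL 64.50 cm.

10/7.5 = 1.333 sts per cm.
S: 61 / 1.333 = 45.750 → 45.75 cm.
M: 73 / 1.333 = 54.750 → 54.75 cm.
2XL: 86 / 1.333 = 64.500 → 64.50 cm.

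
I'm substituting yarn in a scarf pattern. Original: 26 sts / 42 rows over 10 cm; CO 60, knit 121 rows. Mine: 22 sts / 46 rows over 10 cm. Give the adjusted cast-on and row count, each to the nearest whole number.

Cast on 51 stitches; work 133 rows.

Stitches: 60 × 22/26 = 50.77 → 51.
Rows: 121 × 46/42 = 132.52 → 133.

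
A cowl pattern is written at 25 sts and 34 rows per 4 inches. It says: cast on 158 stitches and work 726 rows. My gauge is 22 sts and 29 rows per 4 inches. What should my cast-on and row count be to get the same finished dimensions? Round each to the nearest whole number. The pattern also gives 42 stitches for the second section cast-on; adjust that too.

Stitches: 158 × 22/25 = 139.04 → 139.
Rows: 726 × 29/34 = 619.24 → 619.
second section cast-on: 42 × 22/25 = 36.96 → 37.

Cast on 139 stitches; work 619 rows; second section cast-on 37 stitches.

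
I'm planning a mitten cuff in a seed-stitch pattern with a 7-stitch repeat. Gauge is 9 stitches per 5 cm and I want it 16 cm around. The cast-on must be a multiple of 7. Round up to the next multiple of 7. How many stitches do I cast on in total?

35 stitches.

9 / 5 = 1.8 sts per cm.
16 × 1.8 = 28.80 sts.
Next multiple of 7: 35.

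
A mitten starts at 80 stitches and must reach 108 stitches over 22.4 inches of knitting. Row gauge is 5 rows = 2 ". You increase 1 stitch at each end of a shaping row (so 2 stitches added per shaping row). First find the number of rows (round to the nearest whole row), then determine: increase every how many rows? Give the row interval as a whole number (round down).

Increase every 4th row.

Rows = 22.4 × 2.5 = 56.0 → 56 rows.
Stitches to add: 28 → 14 shaping rows (at 2 st each).
56 / 14 = 4.00 → every 4 rows.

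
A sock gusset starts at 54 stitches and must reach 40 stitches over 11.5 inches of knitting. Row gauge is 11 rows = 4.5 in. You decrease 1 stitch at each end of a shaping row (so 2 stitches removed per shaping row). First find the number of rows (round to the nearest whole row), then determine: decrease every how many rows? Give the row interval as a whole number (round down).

Decrease every 4th row.

Rows = 11.5 × 2.444 = 28.1 → 28 rows.
Stitches to remove: 14 → 7 shaping rows (at 2 st each).
28 / 7 = 4.00 → every 4 rows.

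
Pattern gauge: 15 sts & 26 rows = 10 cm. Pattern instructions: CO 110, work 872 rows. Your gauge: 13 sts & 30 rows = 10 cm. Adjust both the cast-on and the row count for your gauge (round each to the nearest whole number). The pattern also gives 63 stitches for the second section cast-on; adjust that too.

Stitches: 110 × 13/15 = 95.33 → 95.
Rows: 872 × 30/26 = 1006.15 → 1006.
second section cast-on: 63 × 13/15 = 54.60 → 55.

Cast on 95 stitches; work 1006 rows; second section cast-on 55 stitches.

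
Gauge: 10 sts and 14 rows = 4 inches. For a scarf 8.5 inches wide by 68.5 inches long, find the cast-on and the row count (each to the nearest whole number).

Stitch gauge = 10/4 = 2.5 sts/in; 8.5 × 2.5 = 21.25 → 21 sts.
Row gauge = 14/4 = 3.5 rows/in; 68.5 × 3.5 = 239.75 → 240 rows.

Cast on 21 stitches and work 240 rows.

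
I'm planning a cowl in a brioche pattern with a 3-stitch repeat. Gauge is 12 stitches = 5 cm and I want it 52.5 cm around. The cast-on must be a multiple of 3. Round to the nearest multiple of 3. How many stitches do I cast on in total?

126 stitches.

12 / 5 = 2.4 sts per cm.
52.5 × 2.4 = 126.00 sts.
Nearest multiple of 3: 126.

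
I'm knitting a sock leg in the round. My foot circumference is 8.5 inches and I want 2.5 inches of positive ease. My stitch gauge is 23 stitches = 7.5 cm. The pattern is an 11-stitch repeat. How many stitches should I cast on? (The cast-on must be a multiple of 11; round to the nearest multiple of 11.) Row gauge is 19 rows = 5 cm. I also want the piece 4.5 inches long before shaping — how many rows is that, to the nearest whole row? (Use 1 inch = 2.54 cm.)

Finished = 8.5 + 2.5 = 11 inches.
11 inches × 2.54 = 27.94 cm.
23/7.5 = 3.067 sts per cm; 27.94 × 3.067 = 85.68 sts.
Nearest multiple of 11 → 88.
4.5 inches = 11.43 cm; × 3.8 = 43.43 → 43 rows.

Cast on 88 stitches; work 43 rows.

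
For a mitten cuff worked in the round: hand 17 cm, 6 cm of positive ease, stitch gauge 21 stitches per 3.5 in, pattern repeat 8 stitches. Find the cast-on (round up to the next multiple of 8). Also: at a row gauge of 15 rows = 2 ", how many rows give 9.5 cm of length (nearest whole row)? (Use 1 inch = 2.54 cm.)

Finished = 17 + 6 = 23 cm.
23 cm × 1/2.54 = 9.06 inches.
21/3.5 = 6 sts per in; 9.06 × 6 = 54.33 sts.
Next multiple of 8 → 56.
9.5 cm = 3.74 inches; × 7.5 = 28.05 → 28 rows.

Cast on 56 stitches; work 28 rows.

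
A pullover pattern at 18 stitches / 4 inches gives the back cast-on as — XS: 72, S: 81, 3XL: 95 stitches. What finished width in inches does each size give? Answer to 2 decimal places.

18/4 = 4.5 sts per in.
XS: 72 / 4.5 = 16.000 → 16.00 in.
S: 81 / 4.5 = 18.000 → 18.00 in.
3XL: 95 / 4.5 = 21.111 → 21.11 in.

XS 16.00 inches; S 18.00 inches; 3XL 21.11 inches.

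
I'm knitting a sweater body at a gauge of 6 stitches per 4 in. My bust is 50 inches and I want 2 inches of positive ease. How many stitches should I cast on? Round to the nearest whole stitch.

CO 78 sts.

Finished = 50 + 2 = 52 in.
6 / 4 = 1.5 sts per inch.
52.00 × 1.5 = 78.00 sts.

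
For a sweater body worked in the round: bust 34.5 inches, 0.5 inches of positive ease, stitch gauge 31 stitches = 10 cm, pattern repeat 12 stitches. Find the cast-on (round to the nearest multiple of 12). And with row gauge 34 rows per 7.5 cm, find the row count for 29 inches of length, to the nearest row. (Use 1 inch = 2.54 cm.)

Finished = 34.5 + 0.5 = 35 inches.
35 inches × 2.54 = 88.90 cm.
31/10 = 3.1 sts per cm; 88.90 × 3.1 = 275.59 sts.
Nearest multiple of 12 → 276.
29 inches = 73.66 cm; × 4.533 = 333.93 → 334 rows.

Cast on 276 stitches; work 334 rows.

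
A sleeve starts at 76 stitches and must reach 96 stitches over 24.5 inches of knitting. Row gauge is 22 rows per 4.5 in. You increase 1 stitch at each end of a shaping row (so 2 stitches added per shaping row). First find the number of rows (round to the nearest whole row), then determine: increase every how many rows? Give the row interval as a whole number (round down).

Increase every 12th row.

Rows = 24.5 × 4.889 = 119.8 → 120 rows.
Stitches to add: 20 → 10 shaping rows (at 2 st each).
120 / 10 = 12.00 → every 12 rows.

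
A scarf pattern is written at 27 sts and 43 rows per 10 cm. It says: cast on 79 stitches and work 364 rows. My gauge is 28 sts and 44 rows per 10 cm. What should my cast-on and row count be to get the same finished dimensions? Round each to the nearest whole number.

Stitches: 79 × 28/27 = 81.93 → 82.
Rows: 364 × 44/43 = 372.47 → 372.

Cast on 82 stitches; work 372 rows.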